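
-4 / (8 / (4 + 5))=-9 / 2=-4.50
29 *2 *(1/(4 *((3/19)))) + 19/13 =7277/78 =93.29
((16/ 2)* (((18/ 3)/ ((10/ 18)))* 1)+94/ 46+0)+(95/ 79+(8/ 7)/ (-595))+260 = 2646038286/ 7567805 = 349.64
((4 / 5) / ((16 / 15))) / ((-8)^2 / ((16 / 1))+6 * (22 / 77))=21 / 160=0.13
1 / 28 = 0.04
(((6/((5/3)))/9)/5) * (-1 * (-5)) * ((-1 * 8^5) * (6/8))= -49152/5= -9830.40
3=3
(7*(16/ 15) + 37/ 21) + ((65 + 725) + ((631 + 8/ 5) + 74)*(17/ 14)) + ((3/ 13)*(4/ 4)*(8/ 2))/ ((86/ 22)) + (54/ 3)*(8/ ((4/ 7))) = 74717913/ 39130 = 1909.48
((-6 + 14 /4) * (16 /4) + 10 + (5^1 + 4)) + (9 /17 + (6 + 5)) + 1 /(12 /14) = 2213 /102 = 21.70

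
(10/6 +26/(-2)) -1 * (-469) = 457.67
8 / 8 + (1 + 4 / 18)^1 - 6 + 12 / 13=-334 / 117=-2.85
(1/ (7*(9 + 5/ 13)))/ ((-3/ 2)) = -13/ 1281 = -0.01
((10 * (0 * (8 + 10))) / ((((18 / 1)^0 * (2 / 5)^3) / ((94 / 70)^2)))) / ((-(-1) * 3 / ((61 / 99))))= 0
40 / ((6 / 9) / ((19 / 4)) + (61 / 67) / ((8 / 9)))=1222080 / 35581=34.35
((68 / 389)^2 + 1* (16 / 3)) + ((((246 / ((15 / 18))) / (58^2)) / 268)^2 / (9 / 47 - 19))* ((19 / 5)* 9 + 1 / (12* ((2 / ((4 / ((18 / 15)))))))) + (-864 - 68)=-9445251495605366816571089 / 10193053563042995424000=-926.64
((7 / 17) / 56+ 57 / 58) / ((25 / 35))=1.39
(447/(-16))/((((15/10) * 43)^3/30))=-745/238521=-0.00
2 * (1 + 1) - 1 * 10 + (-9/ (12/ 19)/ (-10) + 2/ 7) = -1201/ 280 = -4.29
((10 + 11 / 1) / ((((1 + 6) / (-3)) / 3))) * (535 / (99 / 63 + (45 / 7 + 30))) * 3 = -43335 / 38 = -1140.39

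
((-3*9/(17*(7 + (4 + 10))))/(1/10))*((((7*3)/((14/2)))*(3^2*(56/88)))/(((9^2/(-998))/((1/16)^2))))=7485/11968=0.63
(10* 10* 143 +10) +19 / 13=186049 / 13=14311.46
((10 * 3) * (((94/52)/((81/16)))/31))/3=3760/32643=0.12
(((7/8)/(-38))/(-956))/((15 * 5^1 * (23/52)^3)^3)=304052206022656/3450530068187406890625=0.00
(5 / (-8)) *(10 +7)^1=-85 / 8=-10.62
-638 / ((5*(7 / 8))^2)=-33.33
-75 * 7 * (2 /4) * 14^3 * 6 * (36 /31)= -155584800 /31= -5018864.52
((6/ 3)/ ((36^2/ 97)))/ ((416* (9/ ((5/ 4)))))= 485/ 9704448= 0.00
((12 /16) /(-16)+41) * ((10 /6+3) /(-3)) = -18347 /288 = -63.70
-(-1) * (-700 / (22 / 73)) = -25550 / 11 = -2322.73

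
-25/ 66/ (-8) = 25/ 528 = 0.05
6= 6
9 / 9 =1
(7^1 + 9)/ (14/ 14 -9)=-2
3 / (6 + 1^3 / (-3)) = 0.53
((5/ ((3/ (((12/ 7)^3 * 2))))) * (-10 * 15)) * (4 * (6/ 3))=-6912000/ 343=-20151.60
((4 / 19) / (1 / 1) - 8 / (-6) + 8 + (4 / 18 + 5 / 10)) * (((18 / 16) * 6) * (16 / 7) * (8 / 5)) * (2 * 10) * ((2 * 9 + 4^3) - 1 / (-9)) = 166056256 / 399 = 416181.09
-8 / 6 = -4 / 3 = -1.33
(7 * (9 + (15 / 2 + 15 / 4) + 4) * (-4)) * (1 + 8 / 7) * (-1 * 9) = 13095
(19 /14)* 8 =10.86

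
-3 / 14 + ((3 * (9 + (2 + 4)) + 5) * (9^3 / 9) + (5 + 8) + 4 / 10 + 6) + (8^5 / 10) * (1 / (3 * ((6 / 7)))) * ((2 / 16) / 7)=2577923 / 630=4091.94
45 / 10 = 9 / 2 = 4.50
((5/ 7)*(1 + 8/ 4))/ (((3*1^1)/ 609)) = 435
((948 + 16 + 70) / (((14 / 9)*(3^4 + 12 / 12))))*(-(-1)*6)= 13959 / 287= 48.64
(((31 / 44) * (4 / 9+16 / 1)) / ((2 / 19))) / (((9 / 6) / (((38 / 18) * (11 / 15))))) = 414067 / 3645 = 113.60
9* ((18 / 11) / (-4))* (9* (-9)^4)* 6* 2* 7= -200884698 / 11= -18262245.27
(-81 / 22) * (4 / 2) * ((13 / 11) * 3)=-3159 / 121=-26.11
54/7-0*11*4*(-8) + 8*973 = 54542/7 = 7791.71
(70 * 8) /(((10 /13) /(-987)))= -718536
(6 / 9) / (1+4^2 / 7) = 14 / 69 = 0.20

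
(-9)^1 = -9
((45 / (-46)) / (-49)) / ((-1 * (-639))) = 5 / 160034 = 0.00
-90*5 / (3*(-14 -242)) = 75 / 128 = 0.59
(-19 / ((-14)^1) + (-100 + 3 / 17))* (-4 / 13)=46870 / 1547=30.30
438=438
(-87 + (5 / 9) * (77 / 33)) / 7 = -2314 / 189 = -12.24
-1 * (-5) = 5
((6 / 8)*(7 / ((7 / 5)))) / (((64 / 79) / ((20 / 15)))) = 395 / 64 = 6.17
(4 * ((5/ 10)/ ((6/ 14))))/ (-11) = -0.42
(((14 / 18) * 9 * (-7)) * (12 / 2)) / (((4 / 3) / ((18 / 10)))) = -3969 / 10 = -396.90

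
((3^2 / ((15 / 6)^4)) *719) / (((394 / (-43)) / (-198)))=440752752 / 123125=3579.72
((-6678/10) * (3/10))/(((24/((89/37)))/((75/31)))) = -891513/18352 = -48.58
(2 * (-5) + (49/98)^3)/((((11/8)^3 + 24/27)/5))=-45504/3215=-14.15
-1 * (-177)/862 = 177/862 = 0.21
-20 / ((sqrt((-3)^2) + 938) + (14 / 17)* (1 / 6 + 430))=-510 / 33029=-0.02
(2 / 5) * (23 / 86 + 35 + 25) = 5183 / 215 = 24.11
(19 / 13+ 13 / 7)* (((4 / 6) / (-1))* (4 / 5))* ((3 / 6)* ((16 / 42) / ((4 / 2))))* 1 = -4832 / 28665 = -0.17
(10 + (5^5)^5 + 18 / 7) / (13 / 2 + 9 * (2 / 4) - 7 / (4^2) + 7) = 33378601074218751408 / 1967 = 16969293886232207.12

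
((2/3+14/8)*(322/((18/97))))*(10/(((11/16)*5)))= 3623144/297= 12199.14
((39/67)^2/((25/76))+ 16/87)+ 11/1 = 12.21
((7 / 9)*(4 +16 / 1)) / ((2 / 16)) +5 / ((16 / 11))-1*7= 17407 / 144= 120.88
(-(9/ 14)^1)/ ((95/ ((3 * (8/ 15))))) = -36/ 3325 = -0.01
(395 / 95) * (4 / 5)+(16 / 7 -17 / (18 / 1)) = 55871 / 11970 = 4.67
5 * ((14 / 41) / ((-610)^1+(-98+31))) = -70 / 27757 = -0.00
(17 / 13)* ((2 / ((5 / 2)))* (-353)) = -24004 / 65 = -369.29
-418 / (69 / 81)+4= -11194 / 23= -486.70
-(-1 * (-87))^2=-7569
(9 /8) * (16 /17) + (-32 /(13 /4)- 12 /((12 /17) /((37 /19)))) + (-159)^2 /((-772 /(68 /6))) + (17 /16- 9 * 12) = -6742163521 /12966512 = -519.97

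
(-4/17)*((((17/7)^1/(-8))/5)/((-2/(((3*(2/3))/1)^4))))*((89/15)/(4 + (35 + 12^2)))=-356/96075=-0.00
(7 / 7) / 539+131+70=201.00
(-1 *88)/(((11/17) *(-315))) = 136/315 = 0.43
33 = 33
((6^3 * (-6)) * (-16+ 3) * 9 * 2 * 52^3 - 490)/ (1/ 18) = 767544192396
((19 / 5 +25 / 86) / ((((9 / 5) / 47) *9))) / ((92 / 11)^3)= 110037763 / 5424340608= 0.02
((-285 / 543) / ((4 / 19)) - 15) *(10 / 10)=-12665 / 724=-17.49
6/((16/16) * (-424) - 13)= -6/437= -0.01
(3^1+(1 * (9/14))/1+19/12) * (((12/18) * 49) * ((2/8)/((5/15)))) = 3073/24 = 128.04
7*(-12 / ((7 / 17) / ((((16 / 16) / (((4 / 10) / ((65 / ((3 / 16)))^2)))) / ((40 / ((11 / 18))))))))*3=-25282400 / 9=-2809155.56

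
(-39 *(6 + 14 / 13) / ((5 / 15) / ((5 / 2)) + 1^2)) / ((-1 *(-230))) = -18 / 17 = -1.06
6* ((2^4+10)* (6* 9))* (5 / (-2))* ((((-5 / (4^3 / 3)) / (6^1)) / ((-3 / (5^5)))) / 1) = -27421875 / 32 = -856933.59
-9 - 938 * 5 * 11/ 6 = -25822/ 3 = -8607.33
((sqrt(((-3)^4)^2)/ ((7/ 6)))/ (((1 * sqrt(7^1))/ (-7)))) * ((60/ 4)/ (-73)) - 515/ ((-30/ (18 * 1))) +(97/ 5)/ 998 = 7290 * sqrt(7)/ 511 +1542007/ 4990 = 346.76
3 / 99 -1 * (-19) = 19.03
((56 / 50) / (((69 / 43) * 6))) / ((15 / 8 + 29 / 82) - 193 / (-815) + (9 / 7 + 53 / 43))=9687783728 / 415043620515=0.02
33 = 33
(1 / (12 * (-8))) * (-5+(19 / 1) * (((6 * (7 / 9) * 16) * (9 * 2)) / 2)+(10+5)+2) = -1065 / 8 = -133.12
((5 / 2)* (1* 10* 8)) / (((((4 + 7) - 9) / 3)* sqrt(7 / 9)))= 900* sqrt(7) / 7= 340.17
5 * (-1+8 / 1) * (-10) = -350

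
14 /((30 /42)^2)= 686 /25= 27.44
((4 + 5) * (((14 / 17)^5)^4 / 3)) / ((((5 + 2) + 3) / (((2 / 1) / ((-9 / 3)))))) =-83668255425284801560576 / 20321157033237862612008005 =-0.00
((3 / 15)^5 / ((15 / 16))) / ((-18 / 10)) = -0.00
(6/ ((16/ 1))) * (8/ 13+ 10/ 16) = 387/ 832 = 0.47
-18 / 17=-1.06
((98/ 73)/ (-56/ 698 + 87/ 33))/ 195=376222/ 139688055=0.00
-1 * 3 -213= -216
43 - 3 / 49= 2104 / 49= 42.94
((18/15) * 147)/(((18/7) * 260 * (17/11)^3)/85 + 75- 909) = -1369599/6249895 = -0.22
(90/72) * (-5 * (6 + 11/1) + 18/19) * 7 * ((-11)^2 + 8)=-7210455/76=-94874.41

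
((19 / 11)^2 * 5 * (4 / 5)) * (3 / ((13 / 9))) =38988 / 1573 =24.79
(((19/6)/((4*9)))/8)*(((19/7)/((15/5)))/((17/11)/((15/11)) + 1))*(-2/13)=-1805/2515968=-0.00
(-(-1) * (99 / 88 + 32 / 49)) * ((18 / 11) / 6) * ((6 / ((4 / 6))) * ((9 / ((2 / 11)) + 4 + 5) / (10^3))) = 2201823 / 8624000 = 0.26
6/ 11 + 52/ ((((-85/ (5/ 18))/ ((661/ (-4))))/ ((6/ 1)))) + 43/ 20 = 1920703/ 11220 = 171.19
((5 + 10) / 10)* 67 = 201 / 2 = 100.50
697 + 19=716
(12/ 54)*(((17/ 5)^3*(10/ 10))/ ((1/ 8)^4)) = 40247296/ 1125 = 35775.37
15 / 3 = 5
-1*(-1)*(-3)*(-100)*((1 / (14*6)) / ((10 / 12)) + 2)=4230 / 7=604.29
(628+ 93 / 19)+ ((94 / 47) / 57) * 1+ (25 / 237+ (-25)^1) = 912661 / 1501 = 608.04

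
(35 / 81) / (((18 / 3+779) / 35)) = 245 / 12717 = 0.02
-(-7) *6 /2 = 21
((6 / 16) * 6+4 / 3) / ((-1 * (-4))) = 43 / 48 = 0.90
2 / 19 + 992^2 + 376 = 18704362 / 19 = 984440.11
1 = 1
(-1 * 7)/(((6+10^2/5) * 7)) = -0.04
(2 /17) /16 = 1 /136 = 0.01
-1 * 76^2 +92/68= -98169/17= -5774.65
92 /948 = 23 /237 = 0.10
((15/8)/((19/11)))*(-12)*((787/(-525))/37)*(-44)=-571362/24605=-23.22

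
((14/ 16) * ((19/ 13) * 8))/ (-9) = -133/ 117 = -1.14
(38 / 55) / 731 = 38 / 40205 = 0.00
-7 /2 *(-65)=455 /2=227.50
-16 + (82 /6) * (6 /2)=25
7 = 7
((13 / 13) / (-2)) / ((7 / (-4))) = 0.29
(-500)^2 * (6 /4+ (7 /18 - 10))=-18250000 /9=-2027777.78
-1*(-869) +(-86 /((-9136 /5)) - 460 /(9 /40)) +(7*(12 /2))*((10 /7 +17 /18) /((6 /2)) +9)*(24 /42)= -270635887 /287784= -940.41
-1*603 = -603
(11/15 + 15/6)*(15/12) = 4.04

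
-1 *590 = -590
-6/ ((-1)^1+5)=-3/ 2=-1.50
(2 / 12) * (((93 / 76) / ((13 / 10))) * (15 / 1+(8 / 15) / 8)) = 3503 / 1482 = 2.36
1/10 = 0.10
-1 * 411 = -411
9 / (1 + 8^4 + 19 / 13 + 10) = 117 / 53410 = 0.00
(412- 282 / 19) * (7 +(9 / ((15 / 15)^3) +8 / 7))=129360 / 19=6808.42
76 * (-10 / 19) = -40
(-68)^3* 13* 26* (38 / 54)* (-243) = 18173540736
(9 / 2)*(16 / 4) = 18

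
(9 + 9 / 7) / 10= 1.03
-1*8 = -8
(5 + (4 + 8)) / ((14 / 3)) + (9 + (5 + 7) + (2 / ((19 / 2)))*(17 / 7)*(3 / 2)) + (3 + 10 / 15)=23203 / 798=29.08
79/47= 1.68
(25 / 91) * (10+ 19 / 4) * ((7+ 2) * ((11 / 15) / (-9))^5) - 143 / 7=-211704675787 / 10363099500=-20.43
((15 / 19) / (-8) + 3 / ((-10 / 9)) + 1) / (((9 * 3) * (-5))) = 1367 / 102600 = 0.01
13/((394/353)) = 4589/394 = 11.65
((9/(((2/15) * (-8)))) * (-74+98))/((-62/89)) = 36045/124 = 290.69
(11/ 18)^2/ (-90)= -121/ 29160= -0.00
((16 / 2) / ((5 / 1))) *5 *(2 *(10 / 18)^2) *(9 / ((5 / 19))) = 1520 / 9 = 168.89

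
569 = 569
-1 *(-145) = 145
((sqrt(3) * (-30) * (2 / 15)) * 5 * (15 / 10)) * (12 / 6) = -60 * sqrt(3) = -103.92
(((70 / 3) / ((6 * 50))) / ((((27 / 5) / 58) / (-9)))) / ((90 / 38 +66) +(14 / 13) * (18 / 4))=-50141 / 488268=-0.10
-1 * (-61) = 61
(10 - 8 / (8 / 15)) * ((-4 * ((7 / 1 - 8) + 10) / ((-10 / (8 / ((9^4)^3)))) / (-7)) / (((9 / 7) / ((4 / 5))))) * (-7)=-448 / 1412147682405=-0.00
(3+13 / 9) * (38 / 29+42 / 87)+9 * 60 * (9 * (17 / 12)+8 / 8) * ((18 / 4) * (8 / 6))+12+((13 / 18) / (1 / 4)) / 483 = 5618624800 / 126063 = 44569.98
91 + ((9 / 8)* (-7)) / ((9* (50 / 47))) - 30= 24071 / 400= 60.18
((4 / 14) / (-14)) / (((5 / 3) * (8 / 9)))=-27 / 1960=-0.01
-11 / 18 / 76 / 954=-11 / 1305072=-0.00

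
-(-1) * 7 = 7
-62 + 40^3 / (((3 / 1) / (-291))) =-6208062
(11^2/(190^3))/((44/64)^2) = 32/857375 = 0.00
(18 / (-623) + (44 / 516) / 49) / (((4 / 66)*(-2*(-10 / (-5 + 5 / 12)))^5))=27060594275 / 95563208982528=0.00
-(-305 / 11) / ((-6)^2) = 0.77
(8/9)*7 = 6.22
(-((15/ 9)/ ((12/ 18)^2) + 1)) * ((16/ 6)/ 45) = -38/ 135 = -0.28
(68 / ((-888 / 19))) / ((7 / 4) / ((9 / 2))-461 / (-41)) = -2337 / 18685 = -0.13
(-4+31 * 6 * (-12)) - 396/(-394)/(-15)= -2202526/985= -2236.07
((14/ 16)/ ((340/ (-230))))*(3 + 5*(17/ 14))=-2921/ 544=-5.37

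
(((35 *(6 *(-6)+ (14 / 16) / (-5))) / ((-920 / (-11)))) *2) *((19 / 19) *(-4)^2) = -484.43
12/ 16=0.75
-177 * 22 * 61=-237534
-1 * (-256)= 256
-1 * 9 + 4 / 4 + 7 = -1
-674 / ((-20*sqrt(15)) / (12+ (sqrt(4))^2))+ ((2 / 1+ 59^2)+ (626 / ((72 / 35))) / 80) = 2696*sqrt(15) / 75+ 2008399 / 576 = 3626.02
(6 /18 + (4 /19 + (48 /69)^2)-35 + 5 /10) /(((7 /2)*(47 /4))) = -8074300 /9920337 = -0.81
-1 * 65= -65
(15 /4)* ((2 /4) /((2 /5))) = 75 /16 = 4.69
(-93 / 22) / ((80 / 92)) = -2139 / 440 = -4.86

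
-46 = -46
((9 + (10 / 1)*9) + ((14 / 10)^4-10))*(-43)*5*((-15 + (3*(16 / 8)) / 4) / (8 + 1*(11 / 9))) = 303156837 / 10375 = 29219.94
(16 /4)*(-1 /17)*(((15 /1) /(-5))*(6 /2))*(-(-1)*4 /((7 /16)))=19.36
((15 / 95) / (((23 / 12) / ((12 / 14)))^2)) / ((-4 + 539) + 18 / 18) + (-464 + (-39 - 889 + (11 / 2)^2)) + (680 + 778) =12704019481 / 131989732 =96.25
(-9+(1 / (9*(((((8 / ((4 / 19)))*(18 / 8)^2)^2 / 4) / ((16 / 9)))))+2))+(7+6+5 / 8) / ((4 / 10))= 83071202569 / 3069603216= 27.06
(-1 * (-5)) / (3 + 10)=0.38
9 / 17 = 0.53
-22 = -22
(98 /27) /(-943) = -98 /25461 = -0.00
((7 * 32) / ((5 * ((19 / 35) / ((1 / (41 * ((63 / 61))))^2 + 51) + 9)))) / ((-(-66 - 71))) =76220493440 / 2100245909481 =0.04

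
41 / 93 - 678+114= -563.56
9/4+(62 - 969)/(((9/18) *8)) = -449/2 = -224.50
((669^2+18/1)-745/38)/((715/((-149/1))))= -2534081293/27170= -93267.62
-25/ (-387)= 25/ 387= 0.06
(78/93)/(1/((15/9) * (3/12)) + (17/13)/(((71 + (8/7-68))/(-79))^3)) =-0.00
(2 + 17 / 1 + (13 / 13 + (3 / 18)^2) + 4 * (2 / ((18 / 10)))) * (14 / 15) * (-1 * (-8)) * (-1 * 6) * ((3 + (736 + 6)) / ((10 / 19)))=-69835108 / 45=-1551891.29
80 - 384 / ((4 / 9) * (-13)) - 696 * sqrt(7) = 1904 / 13 - 696 * sqrt(7) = -1694.98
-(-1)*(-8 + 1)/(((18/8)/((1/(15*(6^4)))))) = -7/43740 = -0.00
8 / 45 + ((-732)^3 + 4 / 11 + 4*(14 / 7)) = -194150463932 / 495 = -392223159.46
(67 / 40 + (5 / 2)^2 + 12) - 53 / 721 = 572517 / 28840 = 19.85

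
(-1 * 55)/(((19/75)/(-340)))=1402500/19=73815.79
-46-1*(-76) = 30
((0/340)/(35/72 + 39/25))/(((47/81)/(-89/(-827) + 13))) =0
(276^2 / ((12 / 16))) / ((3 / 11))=372416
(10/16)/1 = 0.62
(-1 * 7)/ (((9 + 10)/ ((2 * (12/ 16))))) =-21/ 38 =-0.55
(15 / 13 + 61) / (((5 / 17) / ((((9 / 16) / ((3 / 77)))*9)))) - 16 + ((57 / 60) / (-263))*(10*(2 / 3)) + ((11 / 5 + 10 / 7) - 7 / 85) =335005048243 / 12205830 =27446.31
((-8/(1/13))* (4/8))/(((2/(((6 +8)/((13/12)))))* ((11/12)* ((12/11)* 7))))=-48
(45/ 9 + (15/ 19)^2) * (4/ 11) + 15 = 17.04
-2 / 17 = -0.12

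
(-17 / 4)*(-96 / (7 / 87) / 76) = 66.72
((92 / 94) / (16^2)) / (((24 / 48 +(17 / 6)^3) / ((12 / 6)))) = 621 / 1887896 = 0.00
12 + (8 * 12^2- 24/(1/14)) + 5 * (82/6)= 2689/3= 896.33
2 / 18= 1 / 9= 0.11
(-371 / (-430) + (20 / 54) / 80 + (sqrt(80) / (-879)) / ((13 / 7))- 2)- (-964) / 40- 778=-35063713 / 46440- 28* sqrt(5) / 11427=-755.04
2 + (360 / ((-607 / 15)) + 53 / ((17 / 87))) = 2727715 / 10319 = 264.34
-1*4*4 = -16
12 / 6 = 2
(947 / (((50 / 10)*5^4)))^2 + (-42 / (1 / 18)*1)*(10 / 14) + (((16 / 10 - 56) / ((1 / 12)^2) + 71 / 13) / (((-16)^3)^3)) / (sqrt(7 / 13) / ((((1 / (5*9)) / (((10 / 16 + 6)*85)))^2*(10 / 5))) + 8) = -32682640292693419671049903129468724721 / 60533702405206184206781440000000000 + 4182312396668625*sqrt(91) / 82516443793213923754053071798272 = -539.91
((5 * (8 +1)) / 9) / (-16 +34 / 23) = -115 / 334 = -0.34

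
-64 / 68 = -16 / 17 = -0.94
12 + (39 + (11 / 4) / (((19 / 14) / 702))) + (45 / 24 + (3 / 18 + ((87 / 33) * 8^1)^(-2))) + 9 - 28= 4468549385 / 3067968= 1456.52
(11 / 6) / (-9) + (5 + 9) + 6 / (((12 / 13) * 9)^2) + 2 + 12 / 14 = 227803 / 13608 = 16.74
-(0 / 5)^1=0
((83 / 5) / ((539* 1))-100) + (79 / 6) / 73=-117791741 / 1180410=-99.79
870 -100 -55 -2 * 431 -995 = -1142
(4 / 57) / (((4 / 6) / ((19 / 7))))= 2 / 7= 0.29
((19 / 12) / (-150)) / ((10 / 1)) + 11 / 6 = 32981 / 18000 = 1.83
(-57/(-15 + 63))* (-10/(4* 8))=95/256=0.37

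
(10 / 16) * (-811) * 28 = -28385 / 2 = -14192.50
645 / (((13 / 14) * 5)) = 1806 / 13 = 138.92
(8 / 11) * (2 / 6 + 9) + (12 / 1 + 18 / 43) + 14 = 47120 / 1419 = 33.21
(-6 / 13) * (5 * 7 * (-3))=630 / 13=48.46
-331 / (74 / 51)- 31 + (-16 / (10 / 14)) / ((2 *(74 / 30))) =-19511 / 74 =-263.66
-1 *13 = -13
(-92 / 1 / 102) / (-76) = 23 / 1938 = 0.01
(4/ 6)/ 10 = 1/ 15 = 0.07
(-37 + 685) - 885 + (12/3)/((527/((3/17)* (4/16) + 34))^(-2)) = 3866739259/5359225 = 721.51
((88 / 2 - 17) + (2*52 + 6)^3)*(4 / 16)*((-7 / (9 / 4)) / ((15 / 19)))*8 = -1416212728 / 135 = -10490464.65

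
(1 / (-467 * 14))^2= 1 / 42745444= 0.00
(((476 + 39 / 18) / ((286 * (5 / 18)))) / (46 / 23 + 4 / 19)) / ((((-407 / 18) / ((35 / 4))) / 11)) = -11.59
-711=-711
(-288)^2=82944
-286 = -286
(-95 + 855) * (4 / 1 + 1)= 3800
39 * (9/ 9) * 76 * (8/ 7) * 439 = 10409568/ 7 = 1487081.14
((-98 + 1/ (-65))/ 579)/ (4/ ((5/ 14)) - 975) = 6371/ 36272613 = 0.00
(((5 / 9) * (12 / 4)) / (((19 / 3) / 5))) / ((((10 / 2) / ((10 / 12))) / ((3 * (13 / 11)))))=325 / 418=0.78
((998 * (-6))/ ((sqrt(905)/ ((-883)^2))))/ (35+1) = -389064811 * sqrt(905)/ 2715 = -4310983.97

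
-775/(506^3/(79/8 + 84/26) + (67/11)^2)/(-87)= 4407425/4890949117953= 0.00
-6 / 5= -1.20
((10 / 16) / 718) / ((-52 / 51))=-255 / 298688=-0.00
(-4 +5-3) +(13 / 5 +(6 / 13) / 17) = 693 / 1105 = 0.63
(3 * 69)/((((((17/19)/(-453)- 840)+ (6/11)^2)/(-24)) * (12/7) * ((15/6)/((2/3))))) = 0.92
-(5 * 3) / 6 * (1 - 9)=20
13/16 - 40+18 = -21.19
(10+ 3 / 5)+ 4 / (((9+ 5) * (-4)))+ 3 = 947 / 70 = 13.53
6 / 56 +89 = 2495 / 28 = 89.11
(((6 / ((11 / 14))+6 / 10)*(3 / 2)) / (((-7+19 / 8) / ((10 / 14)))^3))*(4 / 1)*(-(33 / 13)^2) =3444249600 / 2936202451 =1.17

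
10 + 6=16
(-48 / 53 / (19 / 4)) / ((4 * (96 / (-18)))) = 9 / 1007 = 0.01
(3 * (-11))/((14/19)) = -627/14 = -44.79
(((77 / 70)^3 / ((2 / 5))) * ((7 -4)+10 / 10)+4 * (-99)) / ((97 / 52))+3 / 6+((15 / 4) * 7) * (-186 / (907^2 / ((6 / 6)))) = -204.66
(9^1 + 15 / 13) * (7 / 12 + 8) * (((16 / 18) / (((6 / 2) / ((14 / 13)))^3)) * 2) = 49743232 / 6940323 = 7.17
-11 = -11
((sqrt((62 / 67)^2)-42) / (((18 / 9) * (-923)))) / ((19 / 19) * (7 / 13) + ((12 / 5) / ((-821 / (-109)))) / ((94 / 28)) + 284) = 265478560 / 3396044282097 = 0.00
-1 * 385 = -385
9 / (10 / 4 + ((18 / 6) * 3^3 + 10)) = 18 / 187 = 0.10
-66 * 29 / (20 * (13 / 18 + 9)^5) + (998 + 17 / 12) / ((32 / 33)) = 108263061074379761 / 105043750000000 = 1030.65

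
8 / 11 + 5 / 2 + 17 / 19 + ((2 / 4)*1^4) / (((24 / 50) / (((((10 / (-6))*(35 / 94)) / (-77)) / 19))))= 4.12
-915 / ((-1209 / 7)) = 2135 / 403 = 5.30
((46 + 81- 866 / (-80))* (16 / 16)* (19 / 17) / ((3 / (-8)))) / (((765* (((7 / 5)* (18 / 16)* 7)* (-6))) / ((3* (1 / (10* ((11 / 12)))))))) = 837976 / 315436275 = 0.00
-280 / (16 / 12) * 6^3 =-45360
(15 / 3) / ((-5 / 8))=-8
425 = 425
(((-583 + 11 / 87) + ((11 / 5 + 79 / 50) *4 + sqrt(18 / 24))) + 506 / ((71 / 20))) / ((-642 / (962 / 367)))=31584549464 / 18192345975- 481 *sqrt(3) / 235614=1.73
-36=-36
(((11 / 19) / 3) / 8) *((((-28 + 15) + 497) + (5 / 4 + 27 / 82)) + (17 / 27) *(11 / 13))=307808083 / 26249184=11.73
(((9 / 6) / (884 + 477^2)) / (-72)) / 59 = -1 / 646865616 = -0.00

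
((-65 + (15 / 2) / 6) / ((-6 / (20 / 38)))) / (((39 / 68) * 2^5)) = 7225 / 23712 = 0.30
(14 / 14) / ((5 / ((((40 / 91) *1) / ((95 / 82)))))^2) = 430336 / 74736025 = 0.01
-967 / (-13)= 967 / 13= 74.38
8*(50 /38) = 200 /19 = 10.53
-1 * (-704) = 704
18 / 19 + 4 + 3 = 151 / 19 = 7.95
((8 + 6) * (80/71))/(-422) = -560/14981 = -0.04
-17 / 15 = -1.13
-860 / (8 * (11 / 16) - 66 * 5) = 1720 / 649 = 2.65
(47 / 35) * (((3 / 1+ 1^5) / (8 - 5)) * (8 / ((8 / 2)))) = 376 / 105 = 3.58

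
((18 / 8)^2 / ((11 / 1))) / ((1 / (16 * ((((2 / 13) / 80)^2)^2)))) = 81 / 804277760000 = 0.00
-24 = -24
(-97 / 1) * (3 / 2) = -291 / 2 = -145.50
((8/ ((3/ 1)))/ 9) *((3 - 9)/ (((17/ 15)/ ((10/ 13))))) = -800/ 663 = -1.21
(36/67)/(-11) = -36/737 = -0.05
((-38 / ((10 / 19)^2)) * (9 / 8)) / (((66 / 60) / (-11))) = 61731 / 40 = 1543.28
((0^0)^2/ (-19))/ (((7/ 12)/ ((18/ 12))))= -18/ 133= -0.14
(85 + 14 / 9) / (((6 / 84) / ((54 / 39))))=21812 / 13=1677.85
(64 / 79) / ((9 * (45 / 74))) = 4736 / 31995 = 0.15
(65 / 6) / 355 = 13 / 426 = 0.03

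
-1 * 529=-529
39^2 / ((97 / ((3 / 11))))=4563 / 1067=4.28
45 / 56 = 0.80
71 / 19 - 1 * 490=-9239 / 19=-486.26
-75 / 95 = -15 / 19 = -0.79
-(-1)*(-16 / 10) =-8 / 5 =-1.60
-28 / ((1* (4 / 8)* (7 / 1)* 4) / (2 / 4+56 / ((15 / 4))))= -463 / 15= -30.87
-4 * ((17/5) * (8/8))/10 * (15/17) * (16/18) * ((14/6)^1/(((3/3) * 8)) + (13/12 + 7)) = -134/15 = -8.93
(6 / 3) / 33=2 / 33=0.06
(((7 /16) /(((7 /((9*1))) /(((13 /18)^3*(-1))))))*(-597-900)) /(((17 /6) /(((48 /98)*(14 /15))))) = 1096303 /21420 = 51.18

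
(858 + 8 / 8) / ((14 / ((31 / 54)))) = 35.22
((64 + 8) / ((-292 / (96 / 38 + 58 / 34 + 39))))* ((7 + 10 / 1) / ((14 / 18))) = -2262168 / 9709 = -233.00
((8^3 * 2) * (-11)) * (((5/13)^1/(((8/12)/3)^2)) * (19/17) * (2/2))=-21669120/221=-98050.32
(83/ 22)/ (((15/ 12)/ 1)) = 166/ 55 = 3.02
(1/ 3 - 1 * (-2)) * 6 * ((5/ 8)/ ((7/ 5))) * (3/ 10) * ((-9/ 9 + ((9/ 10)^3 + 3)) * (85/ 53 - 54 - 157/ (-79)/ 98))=-175948560831/ 656521600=-268.00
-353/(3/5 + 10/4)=-3530/31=-113.87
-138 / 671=-0.21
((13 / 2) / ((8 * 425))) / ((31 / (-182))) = -1183 / 105400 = -0.01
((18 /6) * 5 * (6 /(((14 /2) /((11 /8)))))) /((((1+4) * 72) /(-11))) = -121 /224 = -0.54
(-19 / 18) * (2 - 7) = 95 / 18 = 5.28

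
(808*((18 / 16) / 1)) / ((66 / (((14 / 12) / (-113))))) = -707 / 4972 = -0.14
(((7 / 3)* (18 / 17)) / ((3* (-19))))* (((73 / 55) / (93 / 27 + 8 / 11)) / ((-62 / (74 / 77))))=48618 / 227445295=0.00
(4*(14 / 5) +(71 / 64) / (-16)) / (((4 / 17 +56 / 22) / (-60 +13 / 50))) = -31832288741 / 133120000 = -239.12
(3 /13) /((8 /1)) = 3 /104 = 0.03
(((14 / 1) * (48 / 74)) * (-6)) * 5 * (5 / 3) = -16800 / 37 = -454.05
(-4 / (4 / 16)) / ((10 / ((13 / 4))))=-5.20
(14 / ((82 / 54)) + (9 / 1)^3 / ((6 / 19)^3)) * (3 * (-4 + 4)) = 0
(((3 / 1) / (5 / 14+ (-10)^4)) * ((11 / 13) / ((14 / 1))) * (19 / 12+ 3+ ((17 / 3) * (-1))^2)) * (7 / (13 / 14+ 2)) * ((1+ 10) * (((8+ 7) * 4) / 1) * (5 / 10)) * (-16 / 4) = -2.10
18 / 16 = 9 / 8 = 1.12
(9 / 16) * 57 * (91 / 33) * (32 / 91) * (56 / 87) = 20.01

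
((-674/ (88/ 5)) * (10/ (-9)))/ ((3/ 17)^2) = 2434825/ 1782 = 1366.34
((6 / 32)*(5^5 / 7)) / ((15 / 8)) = 625 / 14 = 44.64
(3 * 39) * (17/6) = 663/2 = 331.50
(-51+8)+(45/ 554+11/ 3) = -65237/ 1662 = -39.25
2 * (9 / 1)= 18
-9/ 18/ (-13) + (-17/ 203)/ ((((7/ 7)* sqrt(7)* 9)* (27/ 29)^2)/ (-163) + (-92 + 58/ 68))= 431160394685350517/ 10948626685230219258-67720457916* sqrt(7)/ 140367008785002811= 0.04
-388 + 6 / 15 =-1938 / 5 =-387.60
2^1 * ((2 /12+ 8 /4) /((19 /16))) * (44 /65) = 704 /285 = 2.47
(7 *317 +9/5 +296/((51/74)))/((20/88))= 14868128/1275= 11661.28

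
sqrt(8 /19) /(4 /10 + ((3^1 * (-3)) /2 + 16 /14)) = -140 * sqrt(38) /3933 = -0.22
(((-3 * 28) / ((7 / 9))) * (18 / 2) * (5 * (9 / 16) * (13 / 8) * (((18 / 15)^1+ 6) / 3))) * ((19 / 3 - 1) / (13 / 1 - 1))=-9477 / 2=-4738.50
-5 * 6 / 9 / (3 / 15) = -50 / 3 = -16.67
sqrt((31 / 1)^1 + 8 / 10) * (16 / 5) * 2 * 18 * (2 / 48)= 24 * sqrt(795) / 25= 27.07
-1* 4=-4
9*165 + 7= 1492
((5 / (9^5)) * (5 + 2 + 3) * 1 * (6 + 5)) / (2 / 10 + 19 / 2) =5500 / 5727753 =0.00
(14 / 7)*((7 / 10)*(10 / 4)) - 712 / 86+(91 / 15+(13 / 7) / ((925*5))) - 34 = -273235171 / 8352750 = -32.71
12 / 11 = 1.09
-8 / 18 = -4 / 9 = -0.44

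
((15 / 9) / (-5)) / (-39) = 1 / 117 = 0.01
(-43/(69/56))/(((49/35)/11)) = -18920/69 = -274.20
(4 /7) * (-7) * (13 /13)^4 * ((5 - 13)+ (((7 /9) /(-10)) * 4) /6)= 4348 /135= 32.21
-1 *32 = -32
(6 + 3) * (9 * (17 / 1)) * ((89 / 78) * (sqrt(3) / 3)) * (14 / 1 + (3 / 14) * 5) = 2873187 * sqrt(3) / 364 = 13671.72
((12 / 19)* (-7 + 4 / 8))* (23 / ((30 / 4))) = -1196 / 95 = -12.59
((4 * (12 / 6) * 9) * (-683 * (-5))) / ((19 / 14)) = 3442320 / 19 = 181174.74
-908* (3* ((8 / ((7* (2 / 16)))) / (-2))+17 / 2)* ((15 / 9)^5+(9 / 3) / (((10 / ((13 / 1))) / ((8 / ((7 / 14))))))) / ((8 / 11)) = 2381136703 / 4860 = 489945.82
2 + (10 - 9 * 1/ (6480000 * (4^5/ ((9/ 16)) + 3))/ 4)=63018239999/ 5251520000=12.00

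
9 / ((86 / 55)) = 495 / 86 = 5.76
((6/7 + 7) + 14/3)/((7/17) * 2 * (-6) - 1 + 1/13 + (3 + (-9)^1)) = -58123/55062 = -1.06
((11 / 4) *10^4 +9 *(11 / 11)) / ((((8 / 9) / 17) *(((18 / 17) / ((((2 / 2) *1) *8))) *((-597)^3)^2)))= 7950101 / 90547399593051858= 0.00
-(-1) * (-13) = -13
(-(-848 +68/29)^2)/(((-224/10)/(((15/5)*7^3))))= 27628033335/841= 32851407.06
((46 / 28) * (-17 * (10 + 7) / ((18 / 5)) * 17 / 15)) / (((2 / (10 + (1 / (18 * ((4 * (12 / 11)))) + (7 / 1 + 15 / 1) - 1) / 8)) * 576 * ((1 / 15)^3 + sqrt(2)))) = -1.16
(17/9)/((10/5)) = 17/18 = 0.94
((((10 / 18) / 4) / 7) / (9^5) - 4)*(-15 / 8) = 297606935 / 39680928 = 7.50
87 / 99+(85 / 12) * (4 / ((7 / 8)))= 2561 / 77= 33.26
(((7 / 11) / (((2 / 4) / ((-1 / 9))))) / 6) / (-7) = 1 / 297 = 0.00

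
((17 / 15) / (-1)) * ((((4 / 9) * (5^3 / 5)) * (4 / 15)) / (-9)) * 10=2720 / 729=3.73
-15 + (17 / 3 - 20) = -88 / 3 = -29.33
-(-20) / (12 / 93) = 155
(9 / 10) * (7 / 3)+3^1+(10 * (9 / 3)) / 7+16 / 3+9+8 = 6661 / 210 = 31.72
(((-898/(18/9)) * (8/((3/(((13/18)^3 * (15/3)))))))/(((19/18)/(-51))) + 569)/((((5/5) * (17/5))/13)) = 10957225565/26163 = 418806.16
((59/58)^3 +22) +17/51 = 13688641/585336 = 23.39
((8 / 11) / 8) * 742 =67.45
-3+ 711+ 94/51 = 36202/51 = 709.84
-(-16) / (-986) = -8 / 493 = -0.02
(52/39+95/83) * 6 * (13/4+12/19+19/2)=627489/3154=198.95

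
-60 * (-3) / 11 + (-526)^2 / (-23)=-3039296 / 253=-12013.03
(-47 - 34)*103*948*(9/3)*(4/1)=-94909968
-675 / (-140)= 135 / 28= 4.82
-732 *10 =-7320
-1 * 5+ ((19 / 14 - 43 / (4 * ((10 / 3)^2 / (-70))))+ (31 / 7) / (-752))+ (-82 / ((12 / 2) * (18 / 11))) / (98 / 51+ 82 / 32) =53923339877 / 866743920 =62.21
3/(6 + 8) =3/14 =0.21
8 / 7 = 1.14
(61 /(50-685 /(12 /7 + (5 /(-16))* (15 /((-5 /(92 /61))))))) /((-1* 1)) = 2379 /6590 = 0.36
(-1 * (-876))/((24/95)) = 6935/2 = 3467.50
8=8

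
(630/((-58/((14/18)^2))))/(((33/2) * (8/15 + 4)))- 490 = -47839435/97614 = -490.09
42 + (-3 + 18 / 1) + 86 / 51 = 2993 / 51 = 58.69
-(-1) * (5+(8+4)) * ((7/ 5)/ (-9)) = -119/ 45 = -2.64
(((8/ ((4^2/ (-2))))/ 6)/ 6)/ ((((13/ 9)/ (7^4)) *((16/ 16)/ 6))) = -7203/ 26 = -277.04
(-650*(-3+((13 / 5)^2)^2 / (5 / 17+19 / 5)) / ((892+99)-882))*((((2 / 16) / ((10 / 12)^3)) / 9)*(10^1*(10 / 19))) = -6.15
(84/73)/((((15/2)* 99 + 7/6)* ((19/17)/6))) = 25704/3094397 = 0.01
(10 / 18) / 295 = 1 / 531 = 0.00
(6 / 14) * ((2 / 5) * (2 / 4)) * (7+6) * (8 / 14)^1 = 156 / 245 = 0.64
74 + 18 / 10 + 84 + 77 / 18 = 14767 / 90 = 164.08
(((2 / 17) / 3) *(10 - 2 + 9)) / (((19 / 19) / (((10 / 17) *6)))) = 40 / 17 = 2.35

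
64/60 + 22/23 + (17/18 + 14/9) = 3121/690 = 4.52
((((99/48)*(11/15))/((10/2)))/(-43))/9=-121/154800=-0.00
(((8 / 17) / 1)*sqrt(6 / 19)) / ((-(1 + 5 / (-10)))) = -16*sqrt(114) / 323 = -0.53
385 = 385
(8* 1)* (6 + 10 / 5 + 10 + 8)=208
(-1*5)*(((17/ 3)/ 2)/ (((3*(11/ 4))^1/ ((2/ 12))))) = -85/ 297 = -0.29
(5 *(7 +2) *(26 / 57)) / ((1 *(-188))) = -195 / 1786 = -0.11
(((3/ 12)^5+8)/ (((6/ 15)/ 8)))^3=68744645632125/ 16777216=4097500.18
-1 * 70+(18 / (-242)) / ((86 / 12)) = -364264 / 5203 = -70.01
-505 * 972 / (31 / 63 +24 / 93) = -191729916 / 293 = -654368.31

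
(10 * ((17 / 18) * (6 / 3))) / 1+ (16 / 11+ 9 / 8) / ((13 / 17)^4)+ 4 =688387211 / 22620312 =30.43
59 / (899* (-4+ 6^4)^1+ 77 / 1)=59 / 1161585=0.00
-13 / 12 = -1.08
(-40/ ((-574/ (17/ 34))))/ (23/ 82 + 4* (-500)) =-20/ 1147839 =-0.00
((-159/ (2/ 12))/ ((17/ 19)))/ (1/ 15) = -271890/ 17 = -15993.53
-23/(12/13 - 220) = 299/2848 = 0.10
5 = 5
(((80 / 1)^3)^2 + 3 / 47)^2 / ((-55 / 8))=-1214410592879183396864000072 / 121495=-9995560252513958573307.54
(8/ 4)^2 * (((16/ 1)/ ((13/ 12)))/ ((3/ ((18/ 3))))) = 1536/ 13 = 118.15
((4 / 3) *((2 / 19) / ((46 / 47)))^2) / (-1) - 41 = -23498023 / 572907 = -41.02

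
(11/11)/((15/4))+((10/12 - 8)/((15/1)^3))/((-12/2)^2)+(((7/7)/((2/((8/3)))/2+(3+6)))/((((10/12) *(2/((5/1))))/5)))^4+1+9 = 61309657/3645000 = 16.82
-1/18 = -0.06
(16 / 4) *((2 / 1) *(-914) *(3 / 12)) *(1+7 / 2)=-8226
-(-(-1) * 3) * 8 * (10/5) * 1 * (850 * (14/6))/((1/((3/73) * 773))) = -220768800/73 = -3024230.14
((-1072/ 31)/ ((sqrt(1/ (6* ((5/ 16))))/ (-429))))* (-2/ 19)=-229944* sqrt(30)/ 589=-2138.29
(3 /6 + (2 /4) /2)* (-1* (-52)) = 39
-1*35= -35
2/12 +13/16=47/48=0.98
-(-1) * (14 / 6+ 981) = 2950 / 3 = 983.33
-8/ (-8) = 1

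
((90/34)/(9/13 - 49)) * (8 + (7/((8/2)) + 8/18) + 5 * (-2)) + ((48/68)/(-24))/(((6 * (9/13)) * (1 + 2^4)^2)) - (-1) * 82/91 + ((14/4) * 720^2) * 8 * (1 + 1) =880287609272874245/30322957392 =29030400.89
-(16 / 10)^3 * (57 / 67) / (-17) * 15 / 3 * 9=262656 / 28475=9.22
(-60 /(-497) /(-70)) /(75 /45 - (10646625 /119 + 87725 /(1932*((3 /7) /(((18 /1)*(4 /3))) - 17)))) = 0.00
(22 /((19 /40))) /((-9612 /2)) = -440 /45657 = -0.01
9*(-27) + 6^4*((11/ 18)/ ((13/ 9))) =3969/ 13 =305.31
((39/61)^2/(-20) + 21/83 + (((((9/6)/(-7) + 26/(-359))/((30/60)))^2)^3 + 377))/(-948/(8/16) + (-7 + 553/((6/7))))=-0.30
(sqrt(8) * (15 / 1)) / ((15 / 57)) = 114 * sqrt(2) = 161.22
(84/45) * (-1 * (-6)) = 56/5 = 11.20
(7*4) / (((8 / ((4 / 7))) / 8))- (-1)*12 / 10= 86 / 5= 17.20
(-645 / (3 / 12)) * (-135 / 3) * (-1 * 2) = -232200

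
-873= -873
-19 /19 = -1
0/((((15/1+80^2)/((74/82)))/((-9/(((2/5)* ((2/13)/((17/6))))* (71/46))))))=0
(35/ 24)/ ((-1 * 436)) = -35/ 10464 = -0.00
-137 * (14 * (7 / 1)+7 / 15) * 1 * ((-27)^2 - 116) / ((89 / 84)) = -3473118236 / 445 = -7804760.08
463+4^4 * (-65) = -16177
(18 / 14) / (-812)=-9 / 5684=-0.00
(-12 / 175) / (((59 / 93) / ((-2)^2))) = -4464 / 10325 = -0.43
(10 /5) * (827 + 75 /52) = 43079 /26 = 1656.88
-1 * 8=-8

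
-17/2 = -8.50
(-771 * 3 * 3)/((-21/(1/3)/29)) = 22359/7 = 3194.14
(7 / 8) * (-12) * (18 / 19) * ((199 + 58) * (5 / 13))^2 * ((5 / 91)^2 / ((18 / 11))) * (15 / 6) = -6811303125 / 15194452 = -448.28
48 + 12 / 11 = 49.09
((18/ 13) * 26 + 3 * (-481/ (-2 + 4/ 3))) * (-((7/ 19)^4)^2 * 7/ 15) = -59198741469/ 169835630410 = -0.35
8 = 8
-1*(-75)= 75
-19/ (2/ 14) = -133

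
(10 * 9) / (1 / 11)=990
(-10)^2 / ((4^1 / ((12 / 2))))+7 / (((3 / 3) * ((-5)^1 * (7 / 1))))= 149.80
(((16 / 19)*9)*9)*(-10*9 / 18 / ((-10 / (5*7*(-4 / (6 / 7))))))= -105840 / 19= -5570.53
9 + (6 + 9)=24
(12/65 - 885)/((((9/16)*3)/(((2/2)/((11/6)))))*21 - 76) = 1840416/22945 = 80.21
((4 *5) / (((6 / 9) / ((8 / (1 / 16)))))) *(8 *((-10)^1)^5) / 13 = -3072000000 / 13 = -236307692.31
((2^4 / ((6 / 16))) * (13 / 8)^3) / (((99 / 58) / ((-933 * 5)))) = -99073715 / 198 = -500372.30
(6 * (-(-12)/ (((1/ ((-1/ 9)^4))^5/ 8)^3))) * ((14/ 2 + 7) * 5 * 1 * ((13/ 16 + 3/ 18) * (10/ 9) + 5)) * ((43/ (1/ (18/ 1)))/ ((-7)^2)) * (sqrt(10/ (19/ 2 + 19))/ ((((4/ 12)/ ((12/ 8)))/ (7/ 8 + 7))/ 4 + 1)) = 1158041600 * sqrt(285)/ 240688453626810669157686271238885247852429371397014156214129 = 0.00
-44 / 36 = -11 / 9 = -1.22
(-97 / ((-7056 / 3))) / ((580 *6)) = 0.00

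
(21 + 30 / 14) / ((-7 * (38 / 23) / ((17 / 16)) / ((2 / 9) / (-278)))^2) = 152881 / 1224900701696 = 0.00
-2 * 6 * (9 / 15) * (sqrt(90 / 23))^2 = -648 / 23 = -28.17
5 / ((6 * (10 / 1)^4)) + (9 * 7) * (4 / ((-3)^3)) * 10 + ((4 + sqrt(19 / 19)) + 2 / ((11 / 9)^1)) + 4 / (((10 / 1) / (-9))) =-3973063 / 44000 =-90.30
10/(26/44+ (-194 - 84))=-220/6103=-0.04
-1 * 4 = -4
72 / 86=36 / 43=0.84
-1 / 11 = -0.09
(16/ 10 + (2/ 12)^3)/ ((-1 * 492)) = -1733/ 531360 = -0.00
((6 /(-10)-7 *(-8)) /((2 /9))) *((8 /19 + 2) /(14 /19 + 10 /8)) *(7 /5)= 1605492 /3775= 425.30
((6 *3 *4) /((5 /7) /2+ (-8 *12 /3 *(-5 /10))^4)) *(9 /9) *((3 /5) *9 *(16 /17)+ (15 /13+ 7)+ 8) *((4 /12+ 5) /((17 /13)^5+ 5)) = 257361571584 /18251047740095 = 0.01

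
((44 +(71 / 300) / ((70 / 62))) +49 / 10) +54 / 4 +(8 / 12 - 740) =-2368533 / 3500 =-676.72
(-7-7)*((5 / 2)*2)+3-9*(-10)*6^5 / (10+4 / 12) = 2097443 / 31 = 67659.45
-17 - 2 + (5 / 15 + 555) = 1609 / 3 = 536.33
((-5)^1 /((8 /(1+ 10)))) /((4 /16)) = -27.50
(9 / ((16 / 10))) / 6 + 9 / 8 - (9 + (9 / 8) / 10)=-141 / 20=-7.05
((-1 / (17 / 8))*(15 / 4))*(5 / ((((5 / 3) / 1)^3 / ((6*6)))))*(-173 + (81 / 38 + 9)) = 17936316 / 1615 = 11106.08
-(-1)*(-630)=-630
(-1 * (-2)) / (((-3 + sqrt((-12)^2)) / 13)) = 26 / 9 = 2.89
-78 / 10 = -7.80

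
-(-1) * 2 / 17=2 / 17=0.12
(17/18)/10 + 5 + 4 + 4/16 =841/90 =9.34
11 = 11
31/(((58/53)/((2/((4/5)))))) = 70.82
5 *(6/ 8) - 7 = -13/ 4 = -3.25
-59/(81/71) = -4189/81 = -51.72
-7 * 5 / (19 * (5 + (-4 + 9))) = -7 / 38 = -0.18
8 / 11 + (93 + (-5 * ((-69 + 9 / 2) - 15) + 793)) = 28253 / 22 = 1284.23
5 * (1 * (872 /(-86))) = -2180 /43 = -50.70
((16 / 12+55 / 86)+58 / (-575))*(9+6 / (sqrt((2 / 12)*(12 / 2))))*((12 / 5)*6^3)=359913456 / 24725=14556.66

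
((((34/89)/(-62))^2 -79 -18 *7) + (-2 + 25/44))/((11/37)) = -2558199203259/3684247204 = -694.36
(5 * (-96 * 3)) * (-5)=7200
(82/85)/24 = 41/1020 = 0.04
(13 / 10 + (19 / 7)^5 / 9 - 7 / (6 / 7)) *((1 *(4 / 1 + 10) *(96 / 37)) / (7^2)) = 459976448 / 65295195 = 7.04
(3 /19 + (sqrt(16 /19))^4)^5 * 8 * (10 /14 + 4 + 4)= 1466025450242984 /42917463804607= 34.16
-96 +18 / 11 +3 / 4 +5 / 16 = -16421 / 176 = -93.30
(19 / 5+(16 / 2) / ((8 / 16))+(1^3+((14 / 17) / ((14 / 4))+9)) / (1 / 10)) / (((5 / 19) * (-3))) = -65759 / 425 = -154.73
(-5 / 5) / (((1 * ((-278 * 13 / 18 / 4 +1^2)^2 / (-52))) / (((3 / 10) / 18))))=5616 / 15682205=0.00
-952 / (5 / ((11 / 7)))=-1496 / 5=-299.20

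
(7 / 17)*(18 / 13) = 126 / 221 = 0.57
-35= -35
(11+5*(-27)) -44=-168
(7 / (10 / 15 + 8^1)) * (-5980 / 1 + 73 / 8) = -1003107 / 208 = -4822.63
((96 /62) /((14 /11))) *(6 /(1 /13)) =20592 /217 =94.89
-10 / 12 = -0.83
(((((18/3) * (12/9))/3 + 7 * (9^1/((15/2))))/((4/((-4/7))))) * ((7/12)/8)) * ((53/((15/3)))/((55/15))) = -4399/13200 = -0.33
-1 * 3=-3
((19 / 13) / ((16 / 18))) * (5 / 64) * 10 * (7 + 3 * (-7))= -29925 / 1664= -17.98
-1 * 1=-1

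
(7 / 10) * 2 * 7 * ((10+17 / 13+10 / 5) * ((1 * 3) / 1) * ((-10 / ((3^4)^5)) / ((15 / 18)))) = -33908 / 25182331785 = -0.00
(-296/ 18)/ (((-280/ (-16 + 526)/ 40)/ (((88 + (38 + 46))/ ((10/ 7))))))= 432752/ 3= 144250.67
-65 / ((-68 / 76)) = 1235 / 17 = 72.65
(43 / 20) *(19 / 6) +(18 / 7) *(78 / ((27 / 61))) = 386359 / 840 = 459.95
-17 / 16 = -1.06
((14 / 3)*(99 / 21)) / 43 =0.51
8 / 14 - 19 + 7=-11.43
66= 66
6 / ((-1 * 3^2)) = -2 / 3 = -0.67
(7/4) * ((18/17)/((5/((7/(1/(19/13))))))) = 8379/2210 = 3.79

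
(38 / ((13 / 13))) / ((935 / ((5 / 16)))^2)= 19 / 4476032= 0.00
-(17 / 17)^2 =-1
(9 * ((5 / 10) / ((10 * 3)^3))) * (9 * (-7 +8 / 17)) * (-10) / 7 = 333 / 23800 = 0.01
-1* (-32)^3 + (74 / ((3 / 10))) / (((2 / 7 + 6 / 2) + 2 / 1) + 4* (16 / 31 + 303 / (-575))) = 64395044284 / 1962363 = 32815.05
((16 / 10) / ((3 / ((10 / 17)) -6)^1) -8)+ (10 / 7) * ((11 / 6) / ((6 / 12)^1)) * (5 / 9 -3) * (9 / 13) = -15268 / 819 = -18.64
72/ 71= 1.01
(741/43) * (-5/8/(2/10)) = -18525/344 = -53.85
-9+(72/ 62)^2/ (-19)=-9.07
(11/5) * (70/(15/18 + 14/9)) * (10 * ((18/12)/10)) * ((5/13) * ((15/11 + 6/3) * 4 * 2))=559440/559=1000.79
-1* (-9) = 9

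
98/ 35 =14/ 5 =2.80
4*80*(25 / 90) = 800 / 9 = 88.89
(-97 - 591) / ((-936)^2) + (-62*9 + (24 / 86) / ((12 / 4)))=-1313598289 / 2354508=-557.91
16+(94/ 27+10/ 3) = 616/ 27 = 22.81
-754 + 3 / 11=-8291 / 11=-753.73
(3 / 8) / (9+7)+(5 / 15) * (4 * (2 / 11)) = 1123 / 4224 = 0.27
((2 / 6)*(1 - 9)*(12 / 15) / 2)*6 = -32 / 5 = -6.40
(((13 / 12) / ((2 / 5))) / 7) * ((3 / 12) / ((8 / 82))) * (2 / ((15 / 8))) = 533 / 504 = 1.06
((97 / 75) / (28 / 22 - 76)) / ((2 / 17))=-18139 / 123300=-0.15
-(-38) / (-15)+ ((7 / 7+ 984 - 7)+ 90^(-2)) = 7901281 / 8100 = 975.47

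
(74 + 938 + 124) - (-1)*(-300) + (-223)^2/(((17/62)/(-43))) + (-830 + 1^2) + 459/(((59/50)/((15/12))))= -15643157235/2006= -7798184.07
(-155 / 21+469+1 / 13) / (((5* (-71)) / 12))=-504172 / 32305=-15.61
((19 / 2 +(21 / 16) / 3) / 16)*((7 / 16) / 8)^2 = 7791 / 4194304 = 0.00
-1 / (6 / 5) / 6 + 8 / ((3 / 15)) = 1435 / 36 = 39.86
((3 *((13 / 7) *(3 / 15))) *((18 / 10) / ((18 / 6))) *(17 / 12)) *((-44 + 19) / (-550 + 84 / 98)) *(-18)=-5967 / 7688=-0.78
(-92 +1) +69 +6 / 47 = -1028 / 47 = -21.87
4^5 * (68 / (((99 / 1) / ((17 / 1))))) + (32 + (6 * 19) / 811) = 962596918 / 80289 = 11989.15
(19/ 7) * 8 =152/ 7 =21.71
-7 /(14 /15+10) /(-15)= 7 /164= 0.04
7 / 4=1.75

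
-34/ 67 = -0.51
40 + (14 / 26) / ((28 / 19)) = 2099 / 52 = 40.37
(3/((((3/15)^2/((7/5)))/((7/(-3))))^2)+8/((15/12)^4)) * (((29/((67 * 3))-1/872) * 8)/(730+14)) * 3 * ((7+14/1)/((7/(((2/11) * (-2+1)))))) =-941308618903/18677422500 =-50.40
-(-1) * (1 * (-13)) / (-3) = 4.33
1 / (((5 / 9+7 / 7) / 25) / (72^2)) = 583200 / 7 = 83314.29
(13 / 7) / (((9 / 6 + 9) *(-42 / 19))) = -247 / 3087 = -0.08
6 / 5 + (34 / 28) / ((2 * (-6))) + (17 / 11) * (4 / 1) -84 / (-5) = 44501 / 1848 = 24.08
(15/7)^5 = 759375/16807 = 45.18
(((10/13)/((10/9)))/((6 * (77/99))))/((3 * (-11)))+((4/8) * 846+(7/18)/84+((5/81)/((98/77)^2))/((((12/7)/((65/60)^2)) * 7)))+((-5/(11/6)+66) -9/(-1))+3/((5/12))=9856136327159/19615115520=502.48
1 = 1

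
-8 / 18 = -4 / 9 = -0.44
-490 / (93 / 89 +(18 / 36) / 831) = -14495964 / 30931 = -468.65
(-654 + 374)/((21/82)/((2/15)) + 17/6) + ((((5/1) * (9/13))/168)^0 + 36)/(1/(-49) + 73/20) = -48.70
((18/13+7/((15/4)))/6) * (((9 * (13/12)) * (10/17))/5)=317/510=0.62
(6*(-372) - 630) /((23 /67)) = -191754 /23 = -8337.13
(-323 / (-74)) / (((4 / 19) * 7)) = 6137 / 2072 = 2.96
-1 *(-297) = 297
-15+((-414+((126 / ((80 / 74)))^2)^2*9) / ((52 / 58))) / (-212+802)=7705616984768181 / 2454400000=3139511.48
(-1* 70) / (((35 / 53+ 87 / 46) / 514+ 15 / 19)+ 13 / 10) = -1190475400 / 35619671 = -33.42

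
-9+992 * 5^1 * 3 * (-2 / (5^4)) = -7077 / 125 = -56.62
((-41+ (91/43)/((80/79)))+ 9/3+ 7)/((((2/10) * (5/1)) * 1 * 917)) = -99451/3154480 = -0.03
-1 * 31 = -31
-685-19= -704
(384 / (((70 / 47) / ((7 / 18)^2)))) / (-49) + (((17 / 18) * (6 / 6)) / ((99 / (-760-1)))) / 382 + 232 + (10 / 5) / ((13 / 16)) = 233.65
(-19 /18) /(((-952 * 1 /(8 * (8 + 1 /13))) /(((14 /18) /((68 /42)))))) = 4655 /135252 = 0.03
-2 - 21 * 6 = -128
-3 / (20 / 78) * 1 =-117 / 10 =-11.70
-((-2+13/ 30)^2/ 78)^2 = -4879681/ 4928040000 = -0.00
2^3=8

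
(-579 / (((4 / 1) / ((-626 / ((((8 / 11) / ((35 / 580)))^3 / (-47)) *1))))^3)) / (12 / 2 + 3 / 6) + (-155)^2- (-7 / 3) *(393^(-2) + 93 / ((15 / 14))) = 1083427109493969478292888620246332761297 / 61490990595220165960424037820661760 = 17619.28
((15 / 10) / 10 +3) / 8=63 / 160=0.39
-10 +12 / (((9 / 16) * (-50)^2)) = -18734 / 1875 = -9.99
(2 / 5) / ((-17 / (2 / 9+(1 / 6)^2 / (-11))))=-29 / 5610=-0.01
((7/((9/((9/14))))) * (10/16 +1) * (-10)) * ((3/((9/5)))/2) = -325/48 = -6.77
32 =32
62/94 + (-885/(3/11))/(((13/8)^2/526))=-5134259721/7943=-646387.98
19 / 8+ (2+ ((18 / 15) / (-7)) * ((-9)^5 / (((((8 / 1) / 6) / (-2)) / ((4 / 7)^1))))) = -16997537 / 1960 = -8672.21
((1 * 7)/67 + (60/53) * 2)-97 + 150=196614/3551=55.37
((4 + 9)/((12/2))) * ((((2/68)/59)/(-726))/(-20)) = 13/174762720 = 0.00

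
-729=-729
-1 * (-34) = 34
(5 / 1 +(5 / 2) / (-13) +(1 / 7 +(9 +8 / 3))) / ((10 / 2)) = 9073 / 2730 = 3.32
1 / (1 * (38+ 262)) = 1 / 300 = 0.00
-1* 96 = -96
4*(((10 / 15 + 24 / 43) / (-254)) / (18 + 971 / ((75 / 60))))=-790 / 32553021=-0.00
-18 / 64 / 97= -9 / 3104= -0.00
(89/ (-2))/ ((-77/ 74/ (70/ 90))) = 3293/ 99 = 33.26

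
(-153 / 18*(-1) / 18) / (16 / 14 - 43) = -119 / 10548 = -0.01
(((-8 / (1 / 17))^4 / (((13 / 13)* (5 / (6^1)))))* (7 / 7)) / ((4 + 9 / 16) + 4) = 32841793536 / 685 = 47944224.14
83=83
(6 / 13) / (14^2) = 3 / 1274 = 0.00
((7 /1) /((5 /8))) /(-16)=-7 /10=-0.70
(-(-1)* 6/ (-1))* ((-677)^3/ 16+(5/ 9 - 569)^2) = 24714612077/ 216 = 114419500.36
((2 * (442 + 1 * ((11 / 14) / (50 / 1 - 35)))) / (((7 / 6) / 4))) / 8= 92831 / 245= 378.90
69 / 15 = 23 / 5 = 4.60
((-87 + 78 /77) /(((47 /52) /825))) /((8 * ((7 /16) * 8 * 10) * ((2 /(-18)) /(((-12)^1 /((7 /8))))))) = -34597.92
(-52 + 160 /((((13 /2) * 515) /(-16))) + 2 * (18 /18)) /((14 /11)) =-373857 /9373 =-39.89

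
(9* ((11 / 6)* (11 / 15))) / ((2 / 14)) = 847 / 10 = 84.70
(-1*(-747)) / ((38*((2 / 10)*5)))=747 / 38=19.66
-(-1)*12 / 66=2 / 11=0.18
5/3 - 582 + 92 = -1465/3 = -488.33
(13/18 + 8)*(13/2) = 2041/36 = 56.69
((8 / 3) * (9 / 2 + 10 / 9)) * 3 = 404 / 9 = 44.89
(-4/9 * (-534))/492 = 178/369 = 0.48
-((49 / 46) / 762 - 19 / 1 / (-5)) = -666233 / 175260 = -3.80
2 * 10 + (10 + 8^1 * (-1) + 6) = 28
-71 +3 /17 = -1204 /17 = -70.82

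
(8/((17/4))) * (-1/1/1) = -32/17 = -1.88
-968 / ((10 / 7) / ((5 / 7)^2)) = -2420 / 7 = -345.71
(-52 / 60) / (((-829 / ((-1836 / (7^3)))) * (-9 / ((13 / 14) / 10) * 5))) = 2873 / 248803625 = 0.00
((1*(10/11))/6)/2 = 5/66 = 0.08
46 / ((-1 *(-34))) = 23 / 17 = 1.35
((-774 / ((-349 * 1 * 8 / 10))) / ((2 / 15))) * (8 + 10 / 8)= 192.32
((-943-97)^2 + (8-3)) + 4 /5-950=1080655.80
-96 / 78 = -16 / 13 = -1.23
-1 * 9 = -9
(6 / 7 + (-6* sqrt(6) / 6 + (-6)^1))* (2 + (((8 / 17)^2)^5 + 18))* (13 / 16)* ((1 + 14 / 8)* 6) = -38919798677463561 / 28223914606286-4324422075273729* sqrt(6) / 16127951203592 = -2035.75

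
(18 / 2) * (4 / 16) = 9 / 4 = 2.25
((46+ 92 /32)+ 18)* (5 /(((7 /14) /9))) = 24075 /4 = 6018.75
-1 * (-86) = 86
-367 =-367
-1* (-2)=2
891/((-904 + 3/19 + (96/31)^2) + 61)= -5422923/5071450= -1.07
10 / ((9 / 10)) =100 / 9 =11.11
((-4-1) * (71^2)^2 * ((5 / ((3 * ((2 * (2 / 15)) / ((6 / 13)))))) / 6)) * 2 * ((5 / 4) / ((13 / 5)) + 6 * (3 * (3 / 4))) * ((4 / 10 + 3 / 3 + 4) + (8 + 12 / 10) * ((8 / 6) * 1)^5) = -24785572121221375 / 328536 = -75442484602.06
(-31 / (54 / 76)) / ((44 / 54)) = -589 / 11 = -53.55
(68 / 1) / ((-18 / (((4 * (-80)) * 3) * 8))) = 87040 / 3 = 29013.33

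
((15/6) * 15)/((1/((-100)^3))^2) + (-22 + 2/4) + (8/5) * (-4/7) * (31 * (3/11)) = 28874999999977493/770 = 37499999999970.77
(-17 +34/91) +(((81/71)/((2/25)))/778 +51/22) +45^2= 222357348415/110586476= 2010.71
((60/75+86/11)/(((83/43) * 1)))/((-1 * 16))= -10191/36520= -0.28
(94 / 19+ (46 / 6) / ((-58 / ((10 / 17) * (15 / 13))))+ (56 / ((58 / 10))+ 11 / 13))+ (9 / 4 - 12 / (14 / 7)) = 5654547 / 487084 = 11.61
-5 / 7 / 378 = -5 / 2646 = -0.00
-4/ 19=-0.21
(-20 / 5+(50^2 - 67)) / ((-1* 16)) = -2429 / 16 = -151.81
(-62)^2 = 3844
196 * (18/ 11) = 3528/ 11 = 320.73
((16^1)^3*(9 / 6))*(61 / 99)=124928 / 33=3785.70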